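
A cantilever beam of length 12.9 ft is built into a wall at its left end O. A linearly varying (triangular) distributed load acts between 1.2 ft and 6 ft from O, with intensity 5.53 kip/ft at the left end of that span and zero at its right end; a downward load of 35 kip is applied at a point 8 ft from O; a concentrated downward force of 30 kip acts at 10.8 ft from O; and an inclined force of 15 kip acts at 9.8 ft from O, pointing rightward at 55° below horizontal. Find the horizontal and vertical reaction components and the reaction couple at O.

O_x = -8.604 kip, O_y = 90.56 kip, M_O = 761.6 kip·ft

Resultant of the triangular load: ½ × 5.53 × 4.8 = 13.272 kip, acting at 2.8 ft from O (one-third of the span from the peak).
ΣF_x = 0: O_x + 15·cos55° = 0 → O_x = -8.604 kip.
ΣF_y = 0: O_y − ½·5.53·4.8 − 35 − 30 − 15·sin55° = 0 → O_y = 90.56 kip.
ΣM about O: M_O − (½·5.53·4.8)·2.8 − 35·8 − 30·10.8 − 15·sin55°·9.8 = 0 → M_O = 761.6 kip·ft.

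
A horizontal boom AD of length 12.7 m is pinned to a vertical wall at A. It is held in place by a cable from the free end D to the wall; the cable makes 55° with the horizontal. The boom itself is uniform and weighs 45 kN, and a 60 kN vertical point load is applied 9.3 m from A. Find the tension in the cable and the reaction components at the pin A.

T = 81.10 kN, A_x = 46.52 kN, A_y = 38.56 kN

ΣM about A: T·sin55°·12.7 − 45·6.35 − 60·9.3 = 0 → T = 843.75/(12.7·0.819152) = 81.1046 ≈ 81.10 kN.
ΣF_x = 0: A_x − T·cos55° = 0 → A_x = 81.1046 × 0.573576 = 46.52 kN.
ΣF_y = 0: A_y + T·sin55° − 45 − 60 = 0 → A_y = 105 − 81.1046 × 0.819152 = 38.56 kN.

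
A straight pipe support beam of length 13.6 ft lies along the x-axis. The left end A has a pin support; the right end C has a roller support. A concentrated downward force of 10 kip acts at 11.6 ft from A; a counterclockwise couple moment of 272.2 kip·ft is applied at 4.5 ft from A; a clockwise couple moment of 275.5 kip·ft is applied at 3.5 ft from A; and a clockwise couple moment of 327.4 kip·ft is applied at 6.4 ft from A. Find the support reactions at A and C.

ΣM about A: C_y·13.6 − 10·11.6 + 272.2 − 275.5 − 327.4 = 0 → C_y = 446.7/13.6 = 32.8456 ≈ 32.85 kip.
ΣF_y = 0: A_y + 32.8456 − 10 = 0 → A_y = -22.85 kip.
ΣF_x = 0: no horizontal applied forces, so A_x = 0.

A_x = 0, A_y = -22.85 kip, C_y = 32.85 kip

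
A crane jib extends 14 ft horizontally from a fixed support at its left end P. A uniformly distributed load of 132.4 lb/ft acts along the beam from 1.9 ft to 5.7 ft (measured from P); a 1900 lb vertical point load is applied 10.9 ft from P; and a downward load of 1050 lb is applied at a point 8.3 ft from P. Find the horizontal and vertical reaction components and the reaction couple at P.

Resultant of the distributed load: 132.4 × 3.8 = 503.12 lb at 3.8 ft from P.
ΣF_x = 0: P_x = 0.
ΣF_y = 0: P_y − 132.4·3.8 − 1900 − 1050 = 0 → P_y = 3453 lb.
ΣM about P: M_P − (132.4·3.8)·3.8 − 1900·10.9 − 1050·8.3 = 0 → M_P = 31340 lb·ft.

P_x = 0, P_y = 3453 lb, M_P = 31340 lb·ft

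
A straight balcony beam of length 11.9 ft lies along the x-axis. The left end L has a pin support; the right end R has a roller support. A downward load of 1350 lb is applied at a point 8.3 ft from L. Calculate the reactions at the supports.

Moments about L: R_y·11.9 − 1350·8.3 = 0 → R_y = 11205/11.9 = 941.597 ≈ 941.6 lb.
ΣF_y = 0: L_y + 941.597 − 1350 = 0 → L_y = 408.4 lb.
ΣF_x = 0: no horizontal applied forces, so L_x = 0.

L_x = 0, L_y = 408.4 lb, R_y = 941.6 lb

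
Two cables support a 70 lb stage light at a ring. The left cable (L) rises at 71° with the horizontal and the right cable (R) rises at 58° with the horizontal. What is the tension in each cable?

ΣF_x = 0: −T_L·cos71° + T_R·cos58° = 0 → T_R = 0.614373·T_L.
ΣF_y = 0: T_L·sin71° + T_R·sin58° = 70.
Substitute: T_L·(0.945519 + 0.614373·0.848048) = 70 → T_L = 47.7315 ≈ 47.73 lb.
Then T_R = 0.614373 × 47.7315 = 29.32 lb.

T_L = 47.73 lb, T_R = 29.32 lb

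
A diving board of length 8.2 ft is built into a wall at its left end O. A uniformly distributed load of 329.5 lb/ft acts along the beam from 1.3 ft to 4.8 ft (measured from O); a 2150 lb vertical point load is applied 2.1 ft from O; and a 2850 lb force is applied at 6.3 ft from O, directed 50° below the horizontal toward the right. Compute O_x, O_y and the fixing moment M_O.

Resultant of the distributed load: 329.5 × 3.5 = 1153.25 lb at 3.05 ft from O.
ΣF_x = 0: O_x + 2850·cos50° = 0 → O_x = -1832 lb.
ΣF_y = 0: O_y − 329.5·3.5 − 2150 − 2850·sin50° = 0 → O_y = 5486 lb.
ΣM about O: M_O − (329.5·3.5)·3.05 − 2150·2.1 − 2850·sin50°·6.3 = 0 → M_O = 21790 lb·ft.

O_x = -1832 lb, O_y = 5486 lb, M_O = 21790 lb·ft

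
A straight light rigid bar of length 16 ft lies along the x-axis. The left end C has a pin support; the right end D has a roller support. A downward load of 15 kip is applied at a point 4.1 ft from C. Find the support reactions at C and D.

C_x = 0, C_y = 11.16 kip, D_y = 3.844 kip

Moments about C: D_y·16 − 15·4.1 = 0 → D_y = 61.5/16 = 3.84375 ≈ 3.844 kip.
ΣF_y = 0: C_y + 3.84375 − 15 = 0 → C_y = 11.16 kip.
ΣF_x = 0: no horizontal applied forces, so C_x = 0.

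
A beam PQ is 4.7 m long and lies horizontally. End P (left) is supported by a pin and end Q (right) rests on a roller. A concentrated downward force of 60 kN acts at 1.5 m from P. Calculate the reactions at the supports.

Taking moments about P: Q_y·4.7 − 60·1.5 = 0 → Q_y = 90/4.7 = 19.1489 ≈ 19.15 kN.
ΣF_y = 0: P_y + 19.1489 − 60 = 0 → P_y = 40.85 kN.
ΣF_x = 0: no horizontal applied forces, so P_x = 0.

P_x = 0, P_y = 40.85 kN, Q_y = 19.15 kN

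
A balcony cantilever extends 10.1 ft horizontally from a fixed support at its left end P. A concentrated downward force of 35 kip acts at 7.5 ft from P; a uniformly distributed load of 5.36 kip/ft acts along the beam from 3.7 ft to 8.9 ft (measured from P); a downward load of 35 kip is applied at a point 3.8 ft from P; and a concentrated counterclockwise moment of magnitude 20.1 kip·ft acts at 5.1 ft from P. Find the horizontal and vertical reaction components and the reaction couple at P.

P_x = 0, P_y = 97.87 kip, M_P = 551.0 kip·ft

Resultant of the distributed load: 5.36 × 5.2 = 27.872 kip at 6.3 ft from P.
ΣF_x = 0: P_x = 0.
ΣF_y = 0: P_y − 35 − 5.36·5.2 − 35 = 0 → P_y = 97.87 kip.
ΣM about P: M_P − 35·7.5 − (5.36·5.2)·6.3 − 35·3.8 + 20.1 = 0 → M_P = 551.0 kip·ft.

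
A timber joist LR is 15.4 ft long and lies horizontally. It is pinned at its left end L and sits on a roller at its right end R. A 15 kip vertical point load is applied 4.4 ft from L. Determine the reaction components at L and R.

L_x = 0, L_y = 10.71 kip, R_y = 4.286 kip

ΣM about L: R_y·15.4 − 15·4.4 = 0 → R_y = 66/15.4 = 4.28571 ≈ 4.286 kip.
ΣF_y = 0: L_y + 4.28571 − 15 = 0 → L_y = 10.71 kip.
ΣF_x = 0: no horizontal applied forces, so L_x = 0.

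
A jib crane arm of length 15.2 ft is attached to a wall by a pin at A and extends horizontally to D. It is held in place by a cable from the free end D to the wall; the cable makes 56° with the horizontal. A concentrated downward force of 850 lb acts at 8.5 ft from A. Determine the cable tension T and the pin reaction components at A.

T = 573.4 lb, A_x = 320.6 lb, A_y = 374.7 lb

ΣM about A: T·sin56°·15.2 − 850·8.5 = 0 → T = 7225/(15.2·0.829038) = 573.35 ≈ 573.4 lb.
ΣF_x = 0: A_x − T·cos56° = 0 → A_x = 573.35 × 0.559193 = 320.6 lb.
ΣF_y = 0: A_y + T·sin56° − 850 = 0 → A_y = 850 − 573.35 × 0.829038 = 374.7 lb.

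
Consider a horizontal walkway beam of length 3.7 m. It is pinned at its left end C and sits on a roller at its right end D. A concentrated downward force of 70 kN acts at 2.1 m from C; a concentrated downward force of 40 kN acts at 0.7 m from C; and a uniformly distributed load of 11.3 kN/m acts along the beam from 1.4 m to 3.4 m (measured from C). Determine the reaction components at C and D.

C_x = 0, C_y = 70.64 kN, D_y = 61.96 kN

Resultant of the distributed load: 11.3 × 2 = 22.6 kN at 2.4 m from C.
ΣM about C: D_y·3.7 − 70·2.1 − 40·0.7 − (11.3·2)·2.4 = 0 → D_y = 229.24/3.7 = 61.9568 ≈ 61.96 kN.
ΣF_y = 0: C_y + 61.9568 − 70 − 40 − 11.3·2 = 0 → C_y = 70.64 kN.
ΣF_x = 0: no horizontal applied forces, so C_x = 0.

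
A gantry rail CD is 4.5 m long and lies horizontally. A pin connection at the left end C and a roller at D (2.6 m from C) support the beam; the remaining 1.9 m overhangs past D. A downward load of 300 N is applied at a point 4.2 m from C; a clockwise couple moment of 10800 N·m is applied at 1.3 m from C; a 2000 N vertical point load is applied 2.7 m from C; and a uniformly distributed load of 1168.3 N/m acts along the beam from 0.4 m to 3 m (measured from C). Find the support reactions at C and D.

C_x = 0, C_y = -3364 N, D_y = 8701 N

Resultant of the distributed load: 1168.3 × 2.6 = 3037.58 N at 1.7 m from C.
Moments about C: D_y·2.6 − 300·4.2 − 10800 − 2000·2.7 − (1168.3·2.6)·1.7 = 0 → D_y = 22623.886/2.6 = 8701.49 ≈ 8701 N.
ΣF_y = 0: C_y + 8701.49 − 300 − 2000 − 1168.3·2.6 = 0 → C_y = -3364 N.
ΣF_x = 0: no horizontal applied forces, so C_x = 0.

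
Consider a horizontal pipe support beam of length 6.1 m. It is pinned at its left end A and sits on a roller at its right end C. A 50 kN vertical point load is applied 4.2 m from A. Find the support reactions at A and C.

A_x = 0, A_y = 15.57 kN, C_y = 34.43 kN

Moments about A: C_y·6.1 − 50·4.2 = 0 → C_y = 210/6.1 = 34.4262 ≈ 34.43 kN.
ΣF_y = 0: A_y + 34.4262 − 50 = 0 → A_y = 15.57 kN.
ΣF_x = 0: no horizontal applied forces, so A_x = 0.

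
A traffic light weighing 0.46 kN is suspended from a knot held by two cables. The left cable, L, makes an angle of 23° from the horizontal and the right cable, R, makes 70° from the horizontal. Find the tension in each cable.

T_L = 0.1575 kN, T_R = 0.4240 kN

ΣF_x = 0: −T_L·cos23° + T_R·cos70° = 0 → T_R = 2.69138·T_L.
ΣF_y = 0: T_L·sin23° + T_R·sin70° = 0.46.
Substitute: T_L·(0.390731 + 2.69138·0.939693) = 0.46 → T_L = 0.157545 ≈ 0.1575 kN.
Then T_R = 2.69138 × 0.157545 = 0.4240 kN.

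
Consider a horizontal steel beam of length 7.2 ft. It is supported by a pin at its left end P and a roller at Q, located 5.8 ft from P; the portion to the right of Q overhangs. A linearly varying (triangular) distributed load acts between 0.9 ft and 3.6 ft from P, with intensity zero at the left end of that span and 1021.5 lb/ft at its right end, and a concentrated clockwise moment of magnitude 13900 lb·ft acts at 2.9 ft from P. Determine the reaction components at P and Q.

P_x = 0, P_y = -1659 lb, Q_y = 3039 lb

Resultant of the triangular load: ½ × 1021.5 × 2.7 = 1379.025 lb, acting at 2.7 ft from P (one-third of the span from the peak).
ΣM about P: Q_y·5.8 − (½·1021.5·2.7)·2.7 − 13900 = 0 → Q_y = 17623.3675/5.8 = 3038.51 ≈ 3039 lb.
ΣF_y = 0: P_y + 3038.51 − ½·1021.5·2.7 = 0 → P_y = -1659 lb.
ΣF_x = 0: no horizontal applied forces, so P_x = 0.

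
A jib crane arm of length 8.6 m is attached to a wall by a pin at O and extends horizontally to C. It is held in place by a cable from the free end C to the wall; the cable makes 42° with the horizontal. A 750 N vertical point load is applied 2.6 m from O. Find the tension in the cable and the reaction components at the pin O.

T = 338.9 N, O_x = 251.8 N, O_y = 523.3 N

ΣM about O: T·sin42°·8.6 − 750·2.6 = 0 → T = 1950/(8.6·0.669131) = 338.864 ≈ 338.9 N.
ΣF_x = 0: O_x − T·cos42° = 0 → O_x = 338.864 × 0.743145 = 251.8 N.
ΣF_y = 0: O_y + T·sin42° − 750 = 0 → O_y = 750 − 338.864 × 0.669131 = 523.3 N.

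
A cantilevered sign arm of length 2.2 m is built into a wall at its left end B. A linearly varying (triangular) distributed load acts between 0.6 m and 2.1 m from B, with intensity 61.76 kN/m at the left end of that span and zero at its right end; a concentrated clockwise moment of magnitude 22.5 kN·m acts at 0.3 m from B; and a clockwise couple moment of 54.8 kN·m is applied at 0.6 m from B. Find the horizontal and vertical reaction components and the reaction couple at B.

Resultant of the triangular load: ½ × 61.76 × 1.5 = 46.32 kN, acting at 1.1 m from B (one-third of the span from the peak).
ΣF_x = 0: B_x = 0.
ΣF_y = 0: B_y − ½·61.76·1.5 = 0 → B_y = 46.32 kN.
ΣM about B: M_B − (½·61.76·1.5)·1.1 − 22.5 − 54.8 = 0 → M_B = 128.3 kN·m.

B_x = 0, B_y = 46.32 kN, M_B = 128.3 kN·m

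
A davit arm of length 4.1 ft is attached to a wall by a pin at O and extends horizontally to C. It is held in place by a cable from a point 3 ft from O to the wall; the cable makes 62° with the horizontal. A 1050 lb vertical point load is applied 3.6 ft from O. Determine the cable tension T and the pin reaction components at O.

ΣM about O: T·sin62°·3 − 1050·3.6 = 0 → T = 3780/(3·0.882948) = 1427.04 ≈ 1427 lb.
ΣF_x = 0: O_x − T·cos62° = 0 → O_x = 1427.04 × 0.469472 = 670.0 lb.
ΣF_y = 0: O_y + T·sin62° − 1050 = 0 → O_y = 1050 − 1427.04 × 0.882948 = -210.0 lb.

T = 1427 lb, O_x = 670.0 lb, O_y = -210.0 lb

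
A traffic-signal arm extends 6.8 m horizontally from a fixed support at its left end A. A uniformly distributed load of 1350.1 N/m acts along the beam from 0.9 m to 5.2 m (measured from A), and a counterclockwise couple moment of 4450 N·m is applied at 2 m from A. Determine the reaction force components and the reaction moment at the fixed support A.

Resultant of the distributed load: 1350.1 × 4.3 = 5805.43 N at 3.05 m from A.
ΣF_x = 0: A_x = 0.
ΣF_y = 0: A_y − 1350.1·4.3 = 0 → A_y = 5805 N.
ΣM about A: M_A − (1350.1·4.3)·3.05 + 4450 = 0 → M_A = 13260 N·m.

A_x = 0, A_y = 5805 N, M_A = 13260 N·m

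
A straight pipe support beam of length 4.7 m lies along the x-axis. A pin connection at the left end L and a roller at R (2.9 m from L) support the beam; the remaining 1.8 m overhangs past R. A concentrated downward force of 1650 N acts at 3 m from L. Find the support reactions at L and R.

ΣM about L: R_y·2.9 − 1650·3 = 0 → R_y = 4950/2.9 = 1706.9 ≈ 1707 N.
ΣF_y = 0: L_y + 1706.9 − 1650 = 0 → L_y = -56.90 N.
ΣF_x = 0: no horizontal applied forces, so L_x = 0.

L_x = 0, L_y = -56.90 N, R_y = 1707 N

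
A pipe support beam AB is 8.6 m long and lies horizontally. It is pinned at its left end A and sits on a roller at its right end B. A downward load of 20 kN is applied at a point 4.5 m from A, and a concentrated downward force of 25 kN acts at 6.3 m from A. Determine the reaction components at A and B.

A_x = 0, A_y = 16.22 kN, B_y = 28.78 kN

Moments about A: B_y·8.6 − 20·4.5 − 25·6.3 = 0 → B_y = 247.5/8.6 = 28.7791 ≈ 28.78 kN.
ΣF_y = 0: A_y + 28.7791 − 20 − 25 = 0 → A_y = 16.22 kN.
ΣF_x = 0: no horizontal applied forces, so A_x = 0.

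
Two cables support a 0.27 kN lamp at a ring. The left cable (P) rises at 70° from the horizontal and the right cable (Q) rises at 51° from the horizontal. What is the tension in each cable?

T_P = 0.1982 kN, T_Q = 0.1077 kN

ΣF_x = 0: −T_P·cos70° + T_Q·cos51° = 0 → T_Q = 0.543475·T_P.
ΣF_y = 0: T_P·sin70° + T_Q·sin51° = 0.27.
Substitute: T_P·(0.939693 + 0.543475·0.777146) = 0.27 → T_P = 0.19823 ≈ 0.1982 kN.
Then T_Q = 0.543475 × 0.19823 = 0.1077 kN.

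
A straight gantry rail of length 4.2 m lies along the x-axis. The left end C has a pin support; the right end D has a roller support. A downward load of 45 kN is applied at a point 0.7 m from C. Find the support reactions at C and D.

Taking moments about C: D_y·4.2 − 45·0.7 = 0 → D_y = 31.5/4.2 = 7.500 kN.
ΣF_y = 0: C_y + 7.5 − 45 = 0 → C_y = 37.50 kN.
ΣF_x = 0: no horizontal applied forces, so C_x = 0.

C_x = 0, C_y = 37.50 kN, D_y = 7.500 kN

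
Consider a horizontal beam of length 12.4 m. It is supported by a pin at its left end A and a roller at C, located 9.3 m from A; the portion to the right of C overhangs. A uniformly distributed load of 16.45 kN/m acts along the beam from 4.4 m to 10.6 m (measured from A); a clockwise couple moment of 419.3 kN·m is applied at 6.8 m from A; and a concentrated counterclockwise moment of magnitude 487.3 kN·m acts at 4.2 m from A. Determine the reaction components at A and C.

Resultant of the distributed load: 16.45 × 6.2 = 101.99 kN at 7.5 m from A.
Moments about A: C_y·9.3 − (16.45·6.2)·7.5 − 419.3 + 487.3 = 0 → C_y = 696.925/9.3 = 74.9382 ≈ 74.94 kN.
ΣF_y = 0: A_y + 74.9382 − 16.45·6.2 = 0 → A_y = 27.05 kN.
ΣF_x = 0: no horizontal applied forces, so A_x = 0.

A_x = 0, A_y = 27.05 kN, C_y = 74.94 kN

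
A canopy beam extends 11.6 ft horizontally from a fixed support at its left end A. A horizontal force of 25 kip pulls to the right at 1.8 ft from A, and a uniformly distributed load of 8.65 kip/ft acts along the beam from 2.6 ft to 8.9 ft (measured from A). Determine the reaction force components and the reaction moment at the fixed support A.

A_x = -25.00 kip, A_y = 54.50 kip, M_A = 313.3 kip·ft

Resultant of the distributed load: 8.65 × 6.3 = 54.495 kip at 5.75 ft from A.
ΣF_x = 0: A_x + 25 = 0 → A_x = -25.00 kip.
ΣF_y = 0: A_y − 8.65·6.3 = 0 → A_y = 54.50 kip.
ΣM about A: M_A − (8.65·6.3)·5.75 = 0 → M_A = 313.3 kip·ft.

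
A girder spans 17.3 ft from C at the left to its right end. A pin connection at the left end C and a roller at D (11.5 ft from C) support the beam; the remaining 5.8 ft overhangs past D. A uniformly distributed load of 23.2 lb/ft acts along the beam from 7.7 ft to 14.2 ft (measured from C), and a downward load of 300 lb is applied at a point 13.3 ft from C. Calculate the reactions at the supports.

C_x = 0, C_y = -39.74 lb, D_y = 490.5 lb

Resultant of the distributed load: 23.2 × 6.5 = 150.8 lb at 10.95 ft from C.
ΣM about C: D_y·11.5 − (23.2·6.5)·10.95 − 300·13.3 = 0 → D_y = 5641.26/11.5 = 490.544 ≈ 490.5 lb.
ΣF_y = 0: C_y + 490.544 − 23.2·6.5 − 300 = 0 → C_y = -39.74 lb.
ΣF_x = 0: no horizontal applied forces, so C_x = 0.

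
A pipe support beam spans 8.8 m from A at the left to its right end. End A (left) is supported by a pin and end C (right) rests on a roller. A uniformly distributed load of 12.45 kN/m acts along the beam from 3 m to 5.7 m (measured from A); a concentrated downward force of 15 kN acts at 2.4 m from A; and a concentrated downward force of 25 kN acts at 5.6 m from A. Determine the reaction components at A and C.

A_x = 0, A_y = 37.00 kN, C_y = 36.62 kN

Resultant of the distributed load: 12.45 × 2.7 = 33.615 kN at 4.35 m from A.
Taking moments about A: C_y·8.8 − (12.45·2.7)·4.35 − 15·2.4 − 25·5.6 = 0 → C_y = 322.22525/8.8 = 36.6165 ≈ 36.62 kN.
ΣF_y = 0: A_y + 36.6165 − 12.45·2.7 − 15 − 25 = 0 → A_y = 37.00 kN.
ΣF_x = 0: no horizontal applied forces, so A_x = 0.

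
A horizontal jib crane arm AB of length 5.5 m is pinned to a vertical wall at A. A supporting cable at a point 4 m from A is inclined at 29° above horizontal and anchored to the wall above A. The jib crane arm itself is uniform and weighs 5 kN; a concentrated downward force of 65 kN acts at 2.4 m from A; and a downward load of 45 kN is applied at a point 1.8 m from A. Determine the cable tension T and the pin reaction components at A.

ΣM about A: T·sin29°·4 − 5·2.75 − 65·2.4 − 45·1.8 = 0 → T = 250.75/(4·0.48481) = 129.303 ≈ 129.3 kN.
ΣF_x = 0: A_x − T·cos29° = 0 → A_x = 129.303 × 0.87462 = 113.1 kN.
ΣF_y = 0: A_y + T·sin29° − 5 − 65 − 45 = 0 → A_y = 115 − 129.303 × 0.48481 = 52.31 kN.

T = 129.3 kN, A_x = 113.1 kN, A_y = 52.31 kN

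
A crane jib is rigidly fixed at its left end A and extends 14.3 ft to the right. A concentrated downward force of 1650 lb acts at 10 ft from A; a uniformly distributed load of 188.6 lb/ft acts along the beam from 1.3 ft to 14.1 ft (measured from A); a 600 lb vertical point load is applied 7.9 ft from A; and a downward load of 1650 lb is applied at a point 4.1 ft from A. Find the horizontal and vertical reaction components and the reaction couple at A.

Resultant of the distributed load: 188.6 × 12.8 = 2414.08 lb at 7.7 ft from A.
ΣF_x = 0: A_x = 0.
ΣF_y = 0: A_y − 1650 − 188.6·12.8 − 600 − 1650 = 0 → A_y = 6314 lb.
ΣM about A: M_A − 1650·10 − (188.6·12.8)·7.7 − 600·7.9 − 1650·4.1 = 0 → M_A = 46590 lb·ft.

A_x = 0, A_y = 6314 lb, M_A = 46590 lb·ft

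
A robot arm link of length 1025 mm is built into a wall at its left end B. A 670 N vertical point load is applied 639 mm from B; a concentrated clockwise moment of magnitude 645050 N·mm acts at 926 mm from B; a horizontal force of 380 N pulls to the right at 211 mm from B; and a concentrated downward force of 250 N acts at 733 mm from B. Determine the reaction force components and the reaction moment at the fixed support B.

B_x = -380.0 N, B_y = 920.0 N, M_B = 1256000 N·mm

ΣF_x = 0: B_x + 380 = 0 → B_x = -380.0 N.
ΣF_y = 0: B_y − 670 − 250 = 0 → B_y = 920.0 N.
ΣM about B: M_B − 670·639 − 645050 − 250·733 = 0 → M_B = 1256000 N·mm.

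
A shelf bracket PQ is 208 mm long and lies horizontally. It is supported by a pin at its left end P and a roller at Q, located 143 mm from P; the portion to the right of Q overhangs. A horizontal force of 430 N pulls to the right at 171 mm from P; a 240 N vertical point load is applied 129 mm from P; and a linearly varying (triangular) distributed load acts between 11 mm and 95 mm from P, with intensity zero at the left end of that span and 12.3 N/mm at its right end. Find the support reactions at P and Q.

P_x = -430.0 N, P_y = 298.1 N, Q_y = 458.5 N

Resultant of the triangular load: ½ × 12.3 × 84 = 516.6 N, acting at 67 mm from P (one-third of the span from the peak).
Taking moments about P: Q_y·143 − 240·129 − (½·12.3·84)·67 = 0 → Q_y = 65572.2/143 = 458.547 ≈ 458.5 N.
ΣF_y = 0: P_y + 458.547 − 240 − ½·12.3·84 = 0 → P_y = 298.1 N.
ΣF_x = 0: P_x + 430 = 0 → P_x = -430.0 N.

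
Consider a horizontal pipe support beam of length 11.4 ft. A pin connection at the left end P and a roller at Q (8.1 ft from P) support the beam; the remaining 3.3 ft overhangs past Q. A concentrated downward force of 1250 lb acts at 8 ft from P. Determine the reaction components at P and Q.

P_x = 0, P_y = 15.43 lb, Q_y = 1235 lb

Moments about P: Q_y·8.1 − 1250·8 = 0 → Q_y = 10000/8.1 = 1234.57 ≈ 1235 lb.
ΣF_y = 0: P_y + 1234.57 − 1250 = 0 → P_y = 15.43 lb.
ΣF_x = 0: no horizontal applied forces, so P_x = 0.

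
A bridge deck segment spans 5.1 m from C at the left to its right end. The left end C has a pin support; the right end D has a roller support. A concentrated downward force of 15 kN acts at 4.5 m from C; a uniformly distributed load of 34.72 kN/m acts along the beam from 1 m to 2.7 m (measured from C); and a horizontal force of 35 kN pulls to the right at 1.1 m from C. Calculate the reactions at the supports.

Resultant of the distributed load: 34.72 × 1.7 = 59.024 kN at 1.85 m from C.
ΣM about C: D_y·5.1 − 15·4.5 − (34.72·1.7)·1.85 = 0 → D_y = 176.6944/5.1 = 34.646 ≈ 34.65 kN.
ΣF_y = 0: C_y + 34.646 − 15 − 34.72·1.7 = 0 → C_y = 39.38 kN.
ΣF_x = 0: C_x + 35 = 0 → C_x = -35.00 kN.

C_x = -35.00 kN, C_y = 39.38 kN, D_y = 34.65 kN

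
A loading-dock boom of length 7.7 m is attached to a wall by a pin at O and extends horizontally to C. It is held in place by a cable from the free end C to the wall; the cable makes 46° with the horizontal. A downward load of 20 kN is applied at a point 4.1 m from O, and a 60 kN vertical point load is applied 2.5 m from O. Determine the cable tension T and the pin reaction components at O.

ΣM about O: T·sin46°·7.7 − 20·4.1 − 60·2.5 = 0 → T = 232/(7.7·0.71934) = 41.8854 ≈ 41.89 kN.
ΣF_x = 0: O_x − T·cos46° = 0 → O_x = 41.8854 × 0.694658 = 29.10 kN.
ΣF_y = 0: O_y + T·sin46° − 20 − 60 = 0 → O_y = 80 − 41.8854 × 0.71934 = 49.87 kN.

T = 41.89 kN, O_x = 29.10 kN, O_y = 49.87 kN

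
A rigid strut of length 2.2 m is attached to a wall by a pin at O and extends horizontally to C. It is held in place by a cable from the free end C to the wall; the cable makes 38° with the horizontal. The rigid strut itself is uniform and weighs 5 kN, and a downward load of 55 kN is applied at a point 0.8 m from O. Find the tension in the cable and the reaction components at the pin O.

ΣM about O: T·sin38°·2.2 − 5·1.1 − 55·0.8 = 0 → T = 49.5/(2.2·0.615661) = 36.5461 ≈ 36.55 kN.
ΣF_x = 0: O_x − T·cos38° = 0 → O_x = 36.5461 × 0.788011 = 28.80 kN.
ΣF_y = 0: O_y + T·sin38° − 5 − 55 = 0 → O_y = 60 − 36.5461 × 0.615661 = 37.50 kN.

T = 36.55 kN, O_x = 28.80 kN, O_y = 37.50 kN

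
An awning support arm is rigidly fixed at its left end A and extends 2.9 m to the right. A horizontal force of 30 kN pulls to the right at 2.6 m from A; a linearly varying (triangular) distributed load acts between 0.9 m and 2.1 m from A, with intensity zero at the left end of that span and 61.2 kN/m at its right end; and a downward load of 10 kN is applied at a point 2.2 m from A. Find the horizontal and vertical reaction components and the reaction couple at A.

A_x = -30.00 kN, A_y = 46.72 kN, M_A = 84.42 kN·m

Resultant of the triangular load: ½ × 61.2 × 1.2 = 36.72 kN, acting at 1.7 m from A (one-third of the span from the peak).
ΣF_x = 0: A_x + 30 = 0 → A_x = -30.00 kN.
ΣF_y = 0: A_y − ½·61.2·1.2 − 10 = 0 → A_y = 46.72 kN.
ΣM about A: M_A − (½·61.2·1.2)·1.7 − 10·2.2 = 0 → M_A = 84.42 kN·m.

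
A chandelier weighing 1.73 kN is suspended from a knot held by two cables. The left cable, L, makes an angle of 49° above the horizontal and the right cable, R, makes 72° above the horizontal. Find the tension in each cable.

T_L = 0.6237 kN, T_R = 1.324 kN

ΣF_x = 0: −T_L·cos49° + T_R·cos72° = 0 → T_R = 2.12305·T_L.
ΣF_y = 0: T_L·sin49° + T_R·sin72° = 1.73.
Substitute: T_L·(0.75471 + 2.12305·0.951057) = 1.73 → T_L = 0.623682 ≈ 0.6237 kN.
Then T_R = 2.12305 × 0.623682 = 1.324 kN.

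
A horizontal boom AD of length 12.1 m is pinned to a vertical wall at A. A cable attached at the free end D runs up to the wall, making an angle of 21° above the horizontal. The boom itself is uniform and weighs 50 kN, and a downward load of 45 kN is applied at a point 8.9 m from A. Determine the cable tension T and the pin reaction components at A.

ΣM about A: T·sin21°·12.1 − 50·6.05 − 45·8.9 = 0 → T = 703/(12.1·0.358368) = 162.122 ≈ 162.1 kN.
ΣF_x = 0: A_x − T·cos21° = 0 → A_x = 162.122 × 0.93358 = 151.4 kN.
ΣF_y = 0: A_y + T·sin21° − 50 − 45 = 0 → A_y = 95 − 162.122 × 0.358368 = 36.90 kN.

T = 162.1 kN, A_x = 151.4 kN, A_y = 36.90 kN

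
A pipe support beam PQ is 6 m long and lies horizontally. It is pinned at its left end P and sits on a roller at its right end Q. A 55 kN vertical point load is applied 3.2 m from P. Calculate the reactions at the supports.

P_x = 0, P_y = 25.67 kN, Q_y = 29.33 kN

Taking moments about P: Q_y·6 − 55·3.2 = 0 → Q_y = 176/6 = 29.3333 ≈ 29.33 kN.
ΣF_y = 0: P_y + 29.3333 − 55 = 0 → P_y = 25.67 kN.
ΣF_x = 0: no horizontal applied forces, so P_x = 0.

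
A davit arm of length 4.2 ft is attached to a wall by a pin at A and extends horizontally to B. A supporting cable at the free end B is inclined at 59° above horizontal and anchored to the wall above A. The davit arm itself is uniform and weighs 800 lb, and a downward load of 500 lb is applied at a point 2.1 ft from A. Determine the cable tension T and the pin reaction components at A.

ΣM about A: T·sin59°·4.2 − 800·2.1 − 500·2.1 = 0 → T = 2730/(4.2·0.857167) = 758.312 ≈ 758.3 lb.
ΣF_x = 0: A_x − T·cos59° = 0 → A_x = 758.312 × 0.515038 = 390.6 lb.
ΣF_y = 0: A_y + T·sin59° − 800 − 500 = 0 → A_y = 1300 − 758.312 × 0.857167 = 650.0 lb.

T = 758.3 lb, A_x = 390.6 lb, A_y = 650.0 lb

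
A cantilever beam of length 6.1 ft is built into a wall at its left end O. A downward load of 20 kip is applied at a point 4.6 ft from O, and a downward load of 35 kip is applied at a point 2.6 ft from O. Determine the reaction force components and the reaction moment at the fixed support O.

ΣF_x = 0: O_x = 0.
ΣF_y = 0: O_y − 20 − 35 = 0 → O_y = 55.00 kip.
ΣM about O: M_O − 20·4.6 − 35·2.6 = 0 → M_O = 183.0 kip·ft.

O_x = 0, O_y = 55.00 kip, M_O = 183.0 kip·ft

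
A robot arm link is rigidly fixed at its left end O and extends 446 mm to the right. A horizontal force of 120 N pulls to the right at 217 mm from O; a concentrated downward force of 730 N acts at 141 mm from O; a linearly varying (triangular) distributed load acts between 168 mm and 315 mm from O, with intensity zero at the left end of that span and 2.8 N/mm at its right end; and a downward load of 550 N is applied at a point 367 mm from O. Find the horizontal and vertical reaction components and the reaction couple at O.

O_x = -120.0 N, O_y = 1486 N, M_O = 359500 N·mm

Resultant of the triangular load: ½ × 2.8 × 147 = 205.8 N, acting at 266 mm from O (one-third of the span from the peak).
ΣF_x = 0: O_x + 120 = 0 → O_x = -120.0 N.
ΣF_y = 0: O_y − 730 − ½·2.8·147 − 550 = 0 → O_y = 1486 N.
ΣM about O: M_O − 730·141 − (½·2.8·147)·266 − 550·367 = 0 → M_O = 359500 N·mm.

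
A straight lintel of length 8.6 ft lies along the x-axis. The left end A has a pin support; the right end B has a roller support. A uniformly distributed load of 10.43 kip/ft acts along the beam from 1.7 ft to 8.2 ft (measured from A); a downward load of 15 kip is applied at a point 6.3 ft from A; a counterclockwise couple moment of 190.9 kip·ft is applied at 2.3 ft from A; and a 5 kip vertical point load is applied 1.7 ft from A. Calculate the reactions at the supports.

Resultant of the distributed load: 10.43 × 6.5 = 67.795 kip at 4.95 ft from A.
ΣM about A: B_y·8.6 − (10.43·6.5)·4.95 − 15·6.3 + 190.9 − 5·1.7 = 0 → B_y = 247.68525/8.6 = 28.8006 ≈ 28.80 kip.
ΣF_y = 0: A_y + 28.8006 − 10.43·6.5 − 15 − 5 = 0 → A_y = 58.99 kip.
ΣF_x = 0: no horizontal applied forces, so A_x = 0.

A_x = 0, A_y = 58.99 kip, B_y = 28.80 kip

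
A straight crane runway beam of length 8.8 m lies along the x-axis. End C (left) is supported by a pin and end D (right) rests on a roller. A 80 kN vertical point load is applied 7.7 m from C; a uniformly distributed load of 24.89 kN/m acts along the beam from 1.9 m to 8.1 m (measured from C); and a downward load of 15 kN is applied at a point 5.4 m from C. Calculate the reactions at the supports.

C_x = 0, C_y = 82.43 kN, D_y = 166.9 kN

Resultant of the distributed load: 24.89 × 6.2 = 154.318 kN at 5 m from C.
Moments about C: D_y·8.8 − 80·7.7 − (24.89·6.2)·5 − 15·5.4 = 0 → D_y = 1468.59/8.8 = 166.885 ≈ 166.9 kN.
ΣF_y = 0: C_y + 166.885 − 80 − 24.89·6.2 − 15 = 0 → C_y = 82.43 kN.
ΣF_x = 0: no horizontal applied forces, so C_x = 0.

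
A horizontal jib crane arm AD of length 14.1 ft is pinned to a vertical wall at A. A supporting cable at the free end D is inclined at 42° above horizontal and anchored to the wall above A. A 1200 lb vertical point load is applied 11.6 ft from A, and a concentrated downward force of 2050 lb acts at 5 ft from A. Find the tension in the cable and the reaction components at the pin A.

ΣM about A: T·sin42°·14.1 − 1200·11.6 − 2050·5 = 0 → T = 24170/(14.1·0.669131) = 2561.81 ≈ 2562 lb.
ΣF_x = 0: A_x − T·cos42° = 0 → A_x = 2561.81 × 0.743145 = 1904 lb.
ΣF_y = 0: A_y + T·sin42° − 1200 − 2050 = 0 → A_y = 3250 − 2561.81 × 0.669131 = 1536 lb.

T = 2562 lb, A_x = 1904 lb, A_y = 1536 lb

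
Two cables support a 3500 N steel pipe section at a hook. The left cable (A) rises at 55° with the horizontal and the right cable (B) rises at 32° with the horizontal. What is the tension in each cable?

ΣF_x = 0: −T_A·cos55° + T_B·cos32° = 0 → T_B = 0.676349·T_A.
ΣF_y = 0: T_A·sin55° + T_B·sin32° = 3500.
Substitute: T_A·(0.819152 + 0.676349·0.529919) = 3500 → T_A = 2972.24 ≈ 2972 N.
Then T_B = 0.676349 × 2972.24 = 2010 N.

T_A = 2972 N, T_B = 2010 N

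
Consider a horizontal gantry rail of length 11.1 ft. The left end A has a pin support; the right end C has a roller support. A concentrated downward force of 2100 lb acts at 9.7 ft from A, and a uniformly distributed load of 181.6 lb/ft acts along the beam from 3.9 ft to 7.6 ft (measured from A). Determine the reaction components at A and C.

Resultant of the distributed load: 181.6 × 3.7 = 671.92 lb at 5.75 ft from A.
Moments about A: C_y·11.1 − 2100·9.7 − (181.6·3.7)·5.75 = 0 → C_y = 24233.54/11.1 = 2183.2 ≈ 2183 lb.
ΣF_y = 0: A_y + 2183.2 − 2100 − 181.6·3.7 = 0 → A_y = 588.7 lb.
ΣF_x = 0: no horizontal applied forces, so A_x = 0.

A_x = 0, A_y = 588.7 lb, C_y = 2183 lb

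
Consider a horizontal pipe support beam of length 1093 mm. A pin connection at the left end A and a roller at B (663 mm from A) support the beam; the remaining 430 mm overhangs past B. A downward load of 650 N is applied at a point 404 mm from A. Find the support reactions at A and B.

A_x = 0, A_y = 253.9 N, B_y = 396.1 N

ΣM about A: B_y·663 − 650·404 = 0 → B_y = 262600/663 = 396.078 ≈ 396.1 N.
ΣF_y = 0: A_y + 396.078 − 650 = 0 → A_y = 253.9 N.
ΣF_x = 0: no horizontal applied forces, so A_x = 0.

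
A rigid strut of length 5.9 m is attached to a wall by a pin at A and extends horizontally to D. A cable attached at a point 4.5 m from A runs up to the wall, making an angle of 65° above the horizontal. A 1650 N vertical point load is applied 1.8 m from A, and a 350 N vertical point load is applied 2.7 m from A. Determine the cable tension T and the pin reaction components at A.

T = 959.9 N, A_x = 405.7 N, A_y = 1130 N

ΣM about A: T·sin65°·4.5 − 1650·1.8 − 350·2.7 = 0 → T = 3915/(4.5·0.906308) = 959.939 ≈ 959.9 N.
ΣF_x = 0: A_x − T·cos65° = 0 → A_x = 959.939 × 0.422618 = 405.7 N.
ΣF_y = 0: A_y + T·sin65° − 1650 − 350 = 0 → A_y = 2000 − 959.939 × 0.906308 = 1130 N.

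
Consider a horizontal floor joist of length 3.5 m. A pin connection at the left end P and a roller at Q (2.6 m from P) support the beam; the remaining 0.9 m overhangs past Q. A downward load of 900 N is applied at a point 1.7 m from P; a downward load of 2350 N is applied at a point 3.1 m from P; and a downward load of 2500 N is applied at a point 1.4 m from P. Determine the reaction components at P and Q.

P_x = 0, P_y = 1013 N, Q_y = 4737 N

Moments about P: Q_y·2.6 − 900·1.7 − 2350·3.1 − 2500·1.4 = 0 → Q_y = 12315/2.6 = 4736.54 ≈ 4737 N.
ΣF_y = 0: P_y + 4736.54 − 900 − 2350 − 2500 = 0 → P_y = 1013 N.
ΣF_x = 0: no horizontal applied forces, so P_x = 0.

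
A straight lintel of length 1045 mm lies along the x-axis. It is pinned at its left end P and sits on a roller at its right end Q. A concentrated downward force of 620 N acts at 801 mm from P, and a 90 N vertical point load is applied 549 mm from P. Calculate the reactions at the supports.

P_x = 0, P_y = 187.5 N, Q_y = 522.5 N

Moments about P: Q_y·1045 − 620·801 − 90·549 = 0 → Q_y = 546030/1045 = 522.517 ≈ 522.5 N.
ΣF_y = 0: P_y + 522.517 − 620 − 90 = 0 → P_y = 187.5 N.
ΣF_x = 0: no horizontal applied forces, so P_x = 0.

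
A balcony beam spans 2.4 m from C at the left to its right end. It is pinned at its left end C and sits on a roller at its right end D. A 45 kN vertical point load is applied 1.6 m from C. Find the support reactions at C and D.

C_x = 0, C_y = 15.00 kN, D_y = 30.00 kN

Moments about C: D_y·2.4 − 45·1.6 = 0 → D_y = 72/2.4 = 30.00 kN.
ΣF_y = 0: C_y + 30 − 45 = 0 → C_y = 15.00 kN.
ΣF_x = 0: no horizontal applied forces, so C_x = 0.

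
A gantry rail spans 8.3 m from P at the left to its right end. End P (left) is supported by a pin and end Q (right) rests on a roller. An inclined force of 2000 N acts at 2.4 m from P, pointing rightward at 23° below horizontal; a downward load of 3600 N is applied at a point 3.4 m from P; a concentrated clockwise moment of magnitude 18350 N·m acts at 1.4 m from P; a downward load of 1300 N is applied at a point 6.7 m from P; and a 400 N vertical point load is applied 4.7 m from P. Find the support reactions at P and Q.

Moments about P: Q_y·8.3 − 2000·sin23°·2.4 − 3600·3.4 − 18350 − 1300·6.7 − 400·4.7 = 0 → Q_y = 43055.5/8.3 = 5187.41 ≈ 5187 N.
ΣF_y = 0: P_y + 5187.41 − 2000·sin23° − 3600 − 1300 − 400 = 0 → P_y = 894.1 N.
ΣF_x = 0: P_x + 2000·cos23° = 0 → P_x = -1841 N.

P_x = -1841 N, P_y = 894.1 N, Q_y = 5187 N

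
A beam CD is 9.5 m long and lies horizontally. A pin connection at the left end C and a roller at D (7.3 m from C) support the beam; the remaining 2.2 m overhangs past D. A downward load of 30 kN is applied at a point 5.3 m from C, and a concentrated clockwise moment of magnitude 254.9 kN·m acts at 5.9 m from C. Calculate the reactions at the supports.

C_x = 0, C_y = -26.70 kN, D_y = 56.70 kN

Moments about C: D_y·7.3 − 30·5.3 − 254.9 = 0 → D_y = 413.9/7.3 = 56.6986 ≈ 56.70 kN.
ΣF_y = 0: C_y + 56.6986 − 30 = 0 → C_y = -26.70 kN.
ΣF_x = 0: no horizontal applied forces, so C_x = 0.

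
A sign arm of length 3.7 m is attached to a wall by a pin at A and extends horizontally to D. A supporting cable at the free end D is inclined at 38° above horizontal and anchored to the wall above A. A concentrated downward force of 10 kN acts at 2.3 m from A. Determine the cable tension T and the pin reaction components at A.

ΣM about A: T·sin38°·3.7 − 10·2.3 = 0 → T = 23/(3.7·0.615661) = 10.0968 ≈ 10.10 kN.
ΣF_x = 0: A_x − T·cos38° = 0 → A_x = 10.0968 × 0.788011 = 7.956 kN.
ΣF_y = 0: A_y + T·sin38° − 10 = 0 → A_y = 10 − 10.0968 × 0.615661 = 3.784 kN.

T = 10.10 kN, A_x = 7.956 kN, A_y = 3.784 kN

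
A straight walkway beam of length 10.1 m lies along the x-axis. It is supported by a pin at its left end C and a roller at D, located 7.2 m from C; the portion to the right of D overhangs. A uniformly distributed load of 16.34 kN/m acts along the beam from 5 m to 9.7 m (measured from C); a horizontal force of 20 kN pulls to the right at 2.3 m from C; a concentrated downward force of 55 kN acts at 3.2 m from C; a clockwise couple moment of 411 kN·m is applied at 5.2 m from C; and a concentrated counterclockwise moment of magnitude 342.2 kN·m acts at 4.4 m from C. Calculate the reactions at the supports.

Resultant of the distributed load: 16.34 × 4.7 = 76.798 kN at 7.35 m from C.
ΣM about C: D_y·7.2 − (16.34·4.7)·7.35 − 55·3.2 − 411 + 342.2 = 0 → D_y = 809.2653/7.2 = 112.398 ≈ 112.4 kN.
ΣF_y = 0: C_y + 112.398 − 16.34·4.7 − 55 = 0 → C_y = 19.40 kN.
ΣF_x = 0: C_x + 20 = 0 → C_x = -20.00 kN.

C_x = -20.00 kN, C_y = 19.40 kN, D_y = 112.4 kN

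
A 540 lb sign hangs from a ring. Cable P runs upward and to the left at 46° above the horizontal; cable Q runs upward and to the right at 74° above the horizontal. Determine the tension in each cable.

ΣF_x = 0: −T_P·cos46° + T_Q·cos74° = 0 → T_Q = 2.52019·T_P.
ΣF_y = 0: T_P·sin46° + T_Q·sin74° = 540.
Substitute: T_P·(0.71934 + 2.52019·0.961262) = 540 → T_P = 171.87 ≈ 171.9 lb.
Then T_Q = 2.52019 × 171.87 = 433.1 lb.

T_P = 171.9 lb, T_Q = 433.1 lb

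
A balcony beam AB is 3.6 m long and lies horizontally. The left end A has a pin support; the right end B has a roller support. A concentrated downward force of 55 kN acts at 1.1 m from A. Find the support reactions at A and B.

Moments about A: B_y·3.6 − 55·1.1 = 0 → B_y = 60.5/3.6 = 16.8056 ≈ 16.81 kN.
ΣF_y = 0: A_y + 16.8056 − 55 = 0 → A_y = 38.19 kN.
ΣF_x = 0: no horizontal applied forces, so A_x = 0.

A_x = 0, A_y = 38.19 kN, B_y = 16.81 kN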